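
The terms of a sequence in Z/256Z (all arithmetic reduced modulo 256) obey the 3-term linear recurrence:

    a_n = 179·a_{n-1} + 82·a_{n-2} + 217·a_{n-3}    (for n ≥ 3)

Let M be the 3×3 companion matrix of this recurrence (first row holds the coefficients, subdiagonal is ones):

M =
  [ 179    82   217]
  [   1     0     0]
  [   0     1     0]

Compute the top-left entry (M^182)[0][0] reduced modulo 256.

241

(M^182)[0][0] is the top entry after applying M 182 times to the unit state (1, 0, 0). Equivalently it is h_{184} for the auxiliary sequence (h_n) obeying the same recurrence with h_2 = 1 and h_i = 0 for 0 ≤ i < 2:
h_3 = 179·1 + 82·0 + 217·0 = 179
h_4 = 179·179 + 82·1 + 217·0 = 123
h_5 = 179·123 + 82·179 + 217·1 = 48
h_6 = 179·48 + 82·123 + 217·179 = 177
h_7 = 179·177 + 82·48 + 217·123 = 102
h_8 = 179·102 + 82·177 + 217·48 = 180
Continuing the recurrence:
  h_9 = 145;  h_10 = 129;  h_11 = 57;  h_12 = 22;  h_13 = 253;  h_14 = 68
  h_15 = 60;  h_16 = 49;  h_17 = 31;  h_18 = 59;  h_19 = 184;  h_20 = 213
  h_21 = 226;  h_22 = 56;  h_23 = 25;  h_24 = 253;  h_25 = 97;  h_26 = 14
  h_27 = 81;  h_28 = 88;  h_29 = 88;  h_30 = 97;  h_31 = 155;  h_32 = 11
  h_33 = 144;  h_34 = 153;  h_35 = 110;  h_36 = 252;  h_37 = 33;  h_38 = 9
  h_39 = 121;  h_40 = 118;  h_41 = 229;  h_42 = 124;  h_43 = 20;  h_44 = 209
  h_45 = 167;  h_46 = 171;  h_47 = 56;  h_48 = 125;  h_49 = 74;  h_50 = 64
  h_51 = 105;  h_52 = 165;  h_53 = 65;  h_54 = 78;  h_55 = 57;  h_56 = 240
  h_57 = 48;  h_58 = 193;  h_59 = 195;  h_60 = 219;  h_61 = 48;  h_62 = 1
  h_63 = 182;  h_64 = 68;  h_65 = 177;  h_66 = 209;  h_67 = 121;  h_68 = 150
  h_69 = 205;  h_70 = 244;  h_71 = 108;  h_72 = 113;  h_73 = 111;  h_74 = 91
  h_75 = 248;  h_76 = 165;  h_77 = 242;  h_78 = 72;  h_79 = 185;  h_80 = 141
  h_81 = 225;  h_82 = 78;  h_83 = 33;  h_84 = 200;  h_85 = 136;  h_86 = 33
  h_87 = 43;  h_88 = 235;  h_89 = 16;  h_90 = 233;  h_91 = 62;  h_92 = 140
  h_93 = 65;  h_94 = 217;  h_95 = 57;  h_96 = 118;  h_97 = 181;  h_98 = 172
  h_99 = 68;  h_100 = 17;  h_101 = 119;  h_102 = 75;  h_103 = 248;  h_104 = 77
  h_105 = 218;  h_106 = 80;  h_107 = 9;  h_108 = 181;  h_109 = 65;  h_110 = 14
  h_111 = 9;  h_112 = 224;  h_113 = 96;  h_114 = 129;  h_115 = 211;  h_116 = 59
  h_117 = 48;  h_118 = 81;  h_119 = 6;  h_120 = 212;  h_121 = 209;  h_122 = 33
  h_123 = 185;  h_124 = 22;  h_125 = 157;  h_126 = 164;  h_127 = 156;  h_128 = 177
  h_129 = 191;  h_130 = 123;  h_131 = 56;  h_132 = 117;  h_133 = 2;  h_134 = 88
  h_135 = 89;  h_136 = 29;  h_137 = 97;  h_138 = 142;  h_139 = 241;  h_140 = 56
  h_141 = 184;  h_142 = 225;  h_143 = 187;  h_144 = 203;  h_145 = 144;  h_146 = 57
  h_147 = 14;  h_148 = 28;  h_149 = 97;  h_150 = 169;  h_151 = 249;  h_152 = 118
  h_153 = 133;  h_154 = 220;  h_155 = 116;  h_156 = 81;  h_157 = 71;  h_158 = 235
  h_159 = 184;  h_160 = 29;  h_161 = 106;  h_162 = 96;  h_163 = 169;  h_164 = 197
  h_165 = 65;  h_166 = 206;  h_167 = 217;  h_168 = 208;  h_169 = 144;  h_170 = 65
  h_171 = 227;  h_172 = 155;  h_173 = 48;  h_174 = 161;  h_175 = 86;  h_176 = 100
  h_177 = 241;  h_178 = 113;  h_179 = 249;  h_180 = 150;  h_181 = 109;  h_182 = 84
h_183 = 179·84 + 82·109 + 217·150 = 204
h_184 = 179·204 + 82·84 + 217·109 = 241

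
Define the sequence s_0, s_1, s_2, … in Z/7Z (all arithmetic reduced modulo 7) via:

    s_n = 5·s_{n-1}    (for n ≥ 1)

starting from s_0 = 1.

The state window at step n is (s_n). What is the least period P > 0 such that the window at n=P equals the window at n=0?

n=0: window = (1)
n=1: window = (5)
n=2: window = (4)
n=3: window = (6)
n=4: window = (2)
n=5: window = (3)
n=6: window = (1)
window at n=6 equals window at n=0 → period = 6

6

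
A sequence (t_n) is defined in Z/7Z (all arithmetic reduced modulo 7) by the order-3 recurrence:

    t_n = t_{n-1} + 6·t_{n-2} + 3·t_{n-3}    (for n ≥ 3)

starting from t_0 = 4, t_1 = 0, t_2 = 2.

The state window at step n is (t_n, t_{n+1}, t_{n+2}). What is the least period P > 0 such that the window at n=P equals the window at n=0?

n=0: window = (4, 0, 2)
n=1: window = (0, 2, 0)
n=2: window = (2, 0, 5)
n=3: window = (0, 5, 4)
n=4: window = (5, 4, 6)
n=5: window = (4, 6, 3)
n=6: window = (6, 3, 2)
n=7: window = (3, 2, 3)
n=8: window = (2, 3, 3)
n=9: window = (3, 3, 6)
n=10: window = (3, 6, 5)
n=11: window = (6, 5, 1)
n=12: window = (5, 1, 0)
n=13: window = (1, 0, 0)
n=14: window = (0, 0, 3)
n=15: window = (0, 3, 3)
n=16: window = (3, 3, 0)
n=17: window = (3, 0, 6)
n=18: window = (0, 6, 1)
n=19: window = (6, 1, 2)
n=20: window = (1, 2, 5)
n=21: window = (2, 5, 6)
n=22: window = (5, 6, 0)
n=23: window = (6, 0, 2)
n=24: window = (0, 2, 6)
n=25: window = (2, 6, 4)
n=26: window = (6, 4, 4)
n=27: window = (4, 4, 4)
n=28: window = (4, 4, 5)
n=29: window = (4, 5, 6)
n=30: window = (5, 6, 6)
n=31: window = (6, 6, 1)
n=32: window = (6, 1, 6)
n=33: window = (1, 6, 2)
n=34: window = (6, 2, 6)
n=35: window = (2, 6, 1)
n=36: window = (6, 1, 1)
n=37: window = (1, 1, 4)
n=38: window = (1, 4, 6)
n=39: window = (4, 6, 5)
n=40: window = (6, 5, 4)
…
n=46: window = (4, 2, 4)
n=47: window = (2, 4, 0)
n=48: window = (4, 0, 2)
window at n=48 equals window at n=0 → period = 48

48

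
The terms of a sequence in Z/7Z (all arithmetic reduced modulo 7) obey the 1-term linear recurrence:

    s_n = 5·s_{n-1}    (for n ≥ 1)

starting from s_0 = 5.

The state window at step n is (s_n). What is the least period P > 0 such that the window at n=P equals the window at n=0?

6

n=0: window = (5)
n=1: window = (4)
n=2: window = (6)
n=3: window = (2)
n=4: window = (3)
n=5: window = (1)
n=6: window = (5)
window at n=6 equals window at n=0 → period = 6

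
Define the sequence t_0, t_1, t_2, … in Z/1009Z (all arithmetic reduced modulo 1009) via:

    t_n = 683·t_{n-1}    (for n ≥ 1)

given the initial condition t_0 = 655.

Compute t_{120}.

t_1 = 683·655 = 378
t_2 = 683·378 = 879
t_3 = 683·879 = 2
t_4 = 683·2 = 357
t_5 = 683·357 = 662
t_6 = 683·662 = 114
t_7 = 683·114 = 169
t_8 = 683·169 = 401
t_9 = 683·401 = 444
t_10 = 683·444 = 552
t_11 = 683·552 = 659
t_12 = 683·659 = 83
t_13 = 683·83 = 185
t_14 = 683·185 = 230
t_15 = 683·230 = 695
t_16 = 683·695 = 455
t_17 = 683·455 = 1002
t_18 = 683·1002 = 264
t_19 = 683·264 = 710
t_20 = 683·710 = 610
t_21 = 683·610 = 922
t_22 = 683·922 = 110
t_23 = 683·110 = 464
t_24 = 683·464 = 86
t_25 = 683·86 = 216
t_26 = 683·216 = 214
t_27 = 683·214 = 866
t_28 = 683·866 = 204
t_29 = 683·204 = 90
t_30 = 683·90 = 930
t_31 = 683·930 = 529
t_32 = 683·529 = 85
t_33 = 683·85 = 542
t_34 = 683·542 = 892
t_35 = 683·892 = 809
t_36 = 683·809 = 624
t_37 = 683·624 = 394
t_38 = 683·394 = 708
t_39 = 683·708 = 253
t_40 = 683·253 = 260
t_41 = 683·260 = 1005
t_42 = 683·1005 = 295
t_43 = 683·295 = 694
t_44 = 683·694 = 781
t_45 = 683·781 = 671
t_46 = 683·671 = 207
t_47 = 683·207 = 121
t_48 = 683·121 = 914
t_49 = 683·914 = 700
t_50 = 683·700 = 843
t_51 = 683·843 = 639
t_52 = 683·639 = 549
t_53 = 683·549 = 628
t_54 = 683·628 = 99
t_55 = 683·99 = 14
t_56 = 683·14 = 481
t_57 = 683·481 = 598
t_58 = 683·598 = 798
t_59 = 683·798 = 174
t_60 = 683·174 = 789
t_61 = 683·789 = 81
t_62 = 683·81 = 837
t_63 = 683·837 = 577
t_64 = 683·577 = 581
t_65 = 683·581 = 286
t_66 = 683·286 = 601
t_67 = 683·601 = 829
t_68 = 683·829 = 158
t_69 = 683·158 = 960
t_70 = 683·960 = 839
t_71 = 683·839 = 934
t_72 = 683·934 = 234
t_73 = 683·234 = 400
t_74 = 683·400 = 770
t_75 = 683·770 = 221
t_76 = 683·221 = 602
t_77 = 683·602 = 503
t_78 = 683·503 = 489
t_79 = 683·489 = 8
t_80 = 683·8 = 419
t_81 = 683·419 = 630
t_82 = 683·630 = 456
t_83 = 683·456 = 676
t_84 = 683·676 = 595
t_85 = 683·595 = 767
t_86 = 683·767 = 190
t_87 = 683·190 = 618
t_88 = 683·618 = 332
t_89 = 683·332 = 740
t_90 = 683·740 = 920
t_91 = 683·920 = 762
t_92 = 683·762 = 811
t_93 = 683·811 = 981
t_94 = 683·981 = 47
t_95 = 683·47 = 822
t_96 = 683·822 = 422
t_97 = 683·422 = 661
t_98 = 683·661 = 440
t_99 = 683·440 = 847
t_100 = 683·847 = 344
t_101 = 683·344 = 864
t_102 = 683·864 = 856
t_103 = 683·856 = 437
t_104 = 683·437 = 816
t_105 = 683·816 = 360
t_106 = 683·360 = 693
t_107 = 683·693 = 98
t_108 = 683·98 = 340
t_109 = 683·340 = 150
t_110 = 683·150 = 541
t_111 = 683·541 = 209
t_112 = 683·209 = 478
t_113 = 683·478 = 567
t_114 = 683·567 = 814
t_115 = 683·814 = 3
t_116 = 683·3 = 31
t_117 = 683·31 = 993
t_118 = 683·993 = 171
t_119 = 683·171 = 758
t_120 = 683·758 = 97

97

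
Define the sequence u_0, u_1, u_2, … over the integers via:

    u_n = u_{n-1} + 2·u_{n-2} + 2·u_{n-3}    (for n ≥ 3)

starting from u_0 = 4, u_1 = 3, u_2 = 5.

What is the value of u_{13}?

u_3 = 1·5 + 2·3 + 2·4 = 19
u_4 = 1·19 + 2·5 + 2·3 = 35
u_5 = 1·35 + 2·19 + 2·5 = 83
u_6 = 1·83 + 2·35 + 2·19 = 191
u_7 = 1·191 + 2·83 + 2·35 = 427
u_8 = 1·427 + 2·191 + 2·83 = 975
u_9 = 1·975 + 2·427 + 2·191 = 2211
u_10 = 1·2211 + 2·975 + 2·427 = 5015
u_11 = 1·5015 + 2·2211 + 2·975 = 11387
u_12 = 1·11387 + 2·5015 + 2·2211 = 25839
u_13 = 1·25839 + 2·11387 + 2·5015 = 58643

58643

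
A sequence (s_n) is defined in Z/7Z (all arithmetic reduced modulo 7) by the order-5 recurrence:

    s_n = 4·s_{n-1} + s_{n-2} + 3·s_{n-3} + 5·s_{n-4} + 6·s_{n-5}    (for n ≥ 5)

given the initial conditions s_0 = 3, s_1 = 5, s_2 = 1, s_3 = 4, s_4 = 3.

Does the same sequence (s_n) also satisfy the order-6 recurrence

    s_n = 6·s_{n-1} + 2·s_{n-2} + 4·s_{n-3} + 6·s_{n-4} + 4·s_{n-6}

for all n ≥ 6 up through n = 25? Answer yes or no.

no

Terms s_0..s_25: 3, 5, 1, 4, 3, 6, 4, 1, 2, 6, 1, 3, 5, 5, 5, 5, 6, 1, 3, 2, 4, 5, 2, 4, 2, 4
n=6: candidate gives 6, actual s_6 = 4 ✗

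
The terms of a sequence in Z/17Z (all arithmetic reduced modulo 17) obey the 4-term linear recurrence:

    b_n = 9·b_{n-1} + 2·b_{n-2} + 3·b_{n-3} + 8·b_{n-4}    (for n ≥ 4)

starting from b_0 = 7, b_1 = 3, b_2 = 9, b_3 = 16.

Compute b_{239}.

7

b_4 = 9·16 + 2·9 + 3·3 + 8·7 = 6
b_5 = 9·6 + 2·16 + 3·9 + 8·3 = 1
b_6 = 9·1 + 2·6 + 3·16 + 8·9 = 5
b_7 = 9·5 + 2·1 + 3·6 + 8·16 = 6
b_8 = 9·6 + 2·5 + 3·1 + 8·6 = 13
b_9 = 9·13 + 2·6 + 3·5 + 8·1 = 16
Continuing the recurrence:
  b_10 = 7;  b_11 = 12;  b_12 = 2;  b_13 = 4;  b_14 = 13;  b_15 = 6
  b_16 = 6;  b_17 = 1;  b_18 = 7;  b_19 = 12;  b_20 = 3;  b_21 = 12
  b_22 = 2;  b_23 = 11;  b_24 = 10;  b_25 = 10;  b_26 = 6;  b_27 = 5
  b_28 = 14;  b_29 = 13;  b_30 = 4;  b_31 = 8;  b_32 = 10;  b_33 = 1
  b_34 = 0;  b_35 = 11;  b_36 = 12;  b_37 = 2;  b_38 = 7;  b_39 = 4
  b_40 = 16;  b_41 = 2;  b_42 = 16;  b_43 = 7;  b_44 = 8;  b_45 = 14
  b_46 = 2;  b_47 = 7;  b_48 = 3;  b_49 = 6;  b_50 = 12;  b_51 = 15
  b_52 = 14;  b_53 = 2;  b_54 = 0;  b_55 = 13;  b_56 = 14;  b_57 = 15
  b_58 = 15;  b_59 = 5;  b_60 = 11;  b_61 = 2;  b_62 = 5;  b_63 = 3
  b_64 = 12;  b_65 = 9;  b_66 = 1;  b_67 = 2;  b_68 = 7;  b_69 = 6
  b_70 = 14;  b_71 = 5;  b_72 = 11;  b_73 = 12;  b_74 = 2;  b_75 = 13
  b_76 = 7;  b_77 = 4;  b_78 = 3;  b_79 = 7;  b_80 = 1;  b_81 = 13
  b_82 = 11;  b_83 = 14;  b_84 = 8;  b_85 = 16;  b_86 = 1;  b_87 = 7
  b_88 = 7;  b_89 = 4;  b_90 = 11;  b_91 = 14;  b_92 = 12;  b_93 = 14
  b_94 = 8;  b_95 = 10;  b_96 = 6;  b_97 = 6;  b_98 = 7;  b_99 = 3
  b_100 = 5;  b_101 = 1;  b_102 = 16;  b_103 = 15;  b_104 = 6;  b_105 = 4
  b_106 = 0;  b_107 = 10;  b_108 = 14;  b_109 = 8;  b_110 = 11;  b_111 = 16
  b_112 = 13;  b_113 = 8;  b_114 = 13;  b_115 = 11;  b_116 = 15;  b_117 = 5
  b_118 = 8;  b_119 = 11;  b_120 = 12;  b_121 = 7;  b_122 = 14;  b_123 = 9
  b_124 = 5;  b_125 = 8;  b_126 = 0;  b_127 = 1;  b_128 = 5;  b_129 = 9
  b_130 = 9;  b_131 = 3;  b_132 = 10;  b_133 = 8;  b_134 = 3;  b_135 = 12
  b_136 = 14;  b_137 = 2;  b_138 = 4;  b_139 = 8;  b_140 = 11;  b_141 = 7
  b_142 = 5;  b_143 = 3;  b_144 = 10;  b_145 = 14;  b_146 = 8;  b_147 = 1
  b_148 = 11;  b_149 = 16;  b_150 = 12;  b_151 = 11;  b_152 = 4;  b_153 = 1
  b_154 = 10;  b_155 = 5;  b_156 = 15;  b_157 = 13;  b_158 = 4;  b_159 = 11
  b_160 = 11;  b_161 = 16;  b_162 = 10;  b_163 = 5;  b_164 = 14;  b_165 = 5
  b_166 = 15;  b_167 = 6;  b_168 = 7;  b_169 = 7;  b_170 = 11;  b_171 = 12
  b_172 = 3;  b_173 = 4;  b_174 = 13;  b_175 = 9;  b_176 = 7;  b_177 = 16
  b_178 = 0;  b_179 = 6;  b_180 = 5;  b_181 = 15;  b_182 = 10;  b_183 = 13
  b_184 = 1;  b_185 = 15;  b_186 = 1;  b_187 = 10;  b_188 = 9;  b_189 = 3
  b_190 = 15;  b_191 = 10;  b_192 = 14;  b_193 = 11;  b_194 = 5;  b_195 = 2
  b_196 = 3;  b_197 = 15;  b_198 = 0;  b_199 = 4;  b_200 = 3;  b_201 = 2
  b_202 = 2;  b_203 = 12;  b_204 = 6;  b_205 = 15;  b_206 = 12;  b_207 = 14
  b_208 = 5;  b_209 = 8;  b_210 = 16;  b_211 = 15;  b_212 = 10;  b_213 = 11
  b_214 = 3;  b_215 = 12;  b_216 = 6;  b_217 = 5;  b_218 = 15;  b_219 = 4
  b_220 = 10;  b_221 = 13;  b_222 = 14;  b_223 = 10;  b_224 = 16;  b_225 = 4
  b_226 = 6;  b_227 = 3;  b_228 = 9;  b_229 = 1;  b_230 = 16;  b_231 = 10
  b_232 = 10;  b_233 = 13;  b_234 = 6;  b_235 = 3;  b_236 = 5;  b_237 = 3
b_238 = 9·3 + 2·5 + 3·3 + 8·6 = 9
b_239 = 9·9 + 2·3 + 3·5 + 8·3 = 7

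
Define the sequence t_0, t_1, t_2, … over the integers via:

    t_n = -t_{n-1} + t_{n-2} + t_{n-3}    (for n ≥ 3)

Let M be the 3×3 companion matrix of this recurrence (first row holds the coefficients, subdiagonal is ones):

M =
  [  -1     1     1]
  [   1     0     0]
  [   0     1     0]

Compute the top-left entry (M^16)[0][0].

(M^16)[0][0] is the top entry after applying M 16 times to the unit state (1, 0, 0). Equivalently it is h_{18} for the auxiliary sequence (h_n) obeying the same recurrence with h_2 = 1 and h_i = 0 for 0 ≤ i < 2:
h_3 = -1·1 + 1·0 + 1·0 = -1
h_4 = -1·-1 + 1·1 + 1·0 = 2
h_5 = -1·2 + 1·-1 + 1·1 = -2
h_6 = -1·-2 + 1·2 + 1·-1 = 3
h_7 = -1·3 + 1·-2 + 1·2 = -3
h_8 = -1·-3 + 1·3 + 1·-2 = 4
h_9 = -1·4 + 1·-3 + 1·3 = -4
h_10 = -1·-4 + 1·4 + 1·-3 = 5
h_11 = -1·5 + 1·-4 + 1·4 = -5
h_12 = -1·-5 + 1·5 + 1·-4 = 6
h_13 = -1·6 + 1·-5 + 1·5 = -6
h_14 = -1·-6 + 1·6 + 1·-5 = 7
h_15 = -1·7 + 1·-6 + 1·6 = -7
h_16 = -1·-7 + 1·7 + 1·-6 = 8
h_17 = -1·8 + 1·-7 + 1·7 = -8
h_18 = -1·-8 + 1·8 + 1·-7 = 9

9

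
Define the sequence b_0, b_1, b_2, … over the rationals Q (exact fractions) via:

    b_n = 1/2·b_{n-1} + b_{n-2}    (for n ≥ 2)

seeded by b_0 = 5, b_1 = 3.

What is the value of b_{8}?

3133/128

b_2 = 1/2·3 + 1·5 = 13/2
b_3 = 1/2·13/2 + 1·3 = 25/4
b_4 = 1/2·25/4 + 1·13/2 = 77/8
b_5 = 1/2·77/8 + 1·25/4 = 177/16
b_6 = 1/2·177/16 + 1·77/8 = 485/32
b_7 = 1/2·485/32 + 1·177/16 = 1193/64
b_8 = 1/2·1193/64 + 1·485/32 = 3133/128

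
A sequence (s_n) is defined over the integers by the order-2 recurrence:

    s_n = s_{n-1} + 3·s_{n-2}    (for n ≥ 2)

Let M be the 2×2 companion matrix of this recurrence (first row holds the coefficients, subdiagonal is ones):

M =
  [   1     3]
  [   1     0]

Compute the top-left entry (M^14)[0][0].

(M^14)[0][0] is the top entry after applying M 14 times to the unit state (1, 0). Equivalently it is h_{15} for the auxiliary sequence (h_n) obeying the same recurrence with h_1 = 1 and h_i = 0 for 0 ≤ i < 1:
h_2 = 1·1 + 3·0 = 1
h_3 = 1·1 + 3·1 = 4
h_4 = 1·4 + 3·1 = 7
h_5 = 1·7 + 3·4 = 19
h_6 = 1·19 + 3·7 = 40
h_7 = 1·40 + 3·19 = 97
h_8 = 1·97 + 3·40 = 217
h_9 = 1·217 + 3·97 = 508
h_10 = 1·508 + 3·217 = 1159
h_11 = 1·1159 + 3·508 = 2683
h_12 = 1·2683 + 3·1159 = 6160
h_13 = 1·6160 + 3·2683 = 14209
h_14 = 1·14209 + 3·6160 = 32689
h_15 = 1·32689 + 3·14209 = 75316

75316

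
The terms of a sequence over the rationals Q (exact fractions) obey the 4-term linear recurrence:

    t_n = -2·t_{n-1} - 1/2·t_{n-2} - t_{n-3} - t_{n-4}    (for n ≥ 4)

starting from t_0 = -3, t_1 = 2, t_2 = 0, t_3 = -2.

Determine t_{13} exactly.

t_4 = -2·-2 + -1/2·0 + -1·2 + -1·-3 = 5
t_5 = -2·5 + -1/2·-2 + -1·0 + -1·2 = -11
t_6 = -2·-11 + -1/2·5 + -1·-2 + -1·0 = 43/2
t_7 = -2·43/2 + -1/2·-11 + -1·5 + -1·-2 = -81/2
t_8 = -2·-81/2 + -1/2·43/2 + -1·-11 + -1·5 = 305/4
t_9 = -2·305/4 + -1/2·-81/2 + -1·43/2 + -1·-11 = -571/4
t_10 = -2·-571/4 + -1/2·305/4 + -1·-81/2 + -1·43/2 = 2131/8
t_11 = -2·2131/8 + -1/2·-571/4 + -1·305/4 + -1·-81/2 = -3977/8
t_12 = -2·-3977/8 + -1/2·2131/8 + -1·-571/4 + -1·305/4 = 14841/16
t_13 = -2·14841/16 + -1/2·-3977/8 + -1·2131/8 + -1·-571/4 = -27683/16

-27683/16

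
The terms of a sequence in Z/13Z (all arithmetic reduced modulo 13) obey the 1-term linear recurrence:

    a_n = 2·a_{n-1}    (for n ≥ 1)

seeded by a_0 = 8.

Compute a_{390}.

5

a_1 = 2·8 = 3
a_2 = 2·3 = 6
a_3 = 2·6 = 12
a_4 = 2·12 = 11
a_5 = 2·11 = 9
a_6 = 2·9 = 5
a_7 = 2·5 = 10
a_8 = 2·10 = 7
a_9 = 2·7 = 1
a_10 = 2·1 = 2
a_11 = 2·2 = 4
a_12 = 2·4 = 8
(a_12) = (8) = (a_0), so the sequence has period 12.
390 ≡ 6 (mod 12), hence a_390 = a_6 = 5.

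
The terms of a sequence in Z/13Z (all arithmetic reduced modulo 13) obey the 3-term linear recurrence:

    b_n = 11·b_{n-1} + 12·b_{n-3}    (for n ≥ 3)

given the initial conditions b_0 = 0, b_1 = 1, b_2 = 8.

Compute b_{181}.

10

b_3 = 11·8 + 0·1 + 12·0 = 10
b_4 = 11·10 + 0·8 + 12·1 = 5
b_5 = 11·5 + 0·10 + 12·8 = 8
b_6 = 11·8 + 0·5 + 12·10 = 0
b_7 = 11·0 + 0·8 + 12·5 = 8
b_8 = 11·8 + 0·0 + 12·8 = 2
Continuing the recurrence:
  b_9 = 9;  b_10 = 0;  b_11 = 11;  b_12 = 8;  b_13 = 10;  b_14 = 8
  b_15 = 2;  b_16 = 12;  b_17 = 7;  b_18 = 10;  b_19 = 7;  b_20 = 5
  b_21 = 6;  b_22 = 7;  b_23 = 7;  b_24 = 6;  b_25 = 7;  b_26 = 5
  b_27 = 10;  b_28 = 12;  b_29 = 10;  b_30 = 9;  b_31 = 9;  b_32 = 11
  b_33 = 8;  b_34 = 1;  b_35 = 0;  b_36 = 5;  b_37 = 2;  b_38 = 9
  b_39 = 3;  b_40 = 5;  b_41 = 7;  b_42 = 9;  b_43 = 3;  b_44 = 0
  b_45 = 4;  b_46 = 2;  b_47 = 9;  b_48 = 4;  b_49 = 3;  b_50 = 11
  b_51 = 0;  b_52 = 10;  b_53 = 8;  b_54 = 10;  b_55 = 9;  b_56 = 0
  b_57 = 3;  b_58 = 11;  b_59 = 4;  b_60 = 2;  b_61 = 11;  b_62 = 0
  b_63 = 11;  b_64 = 6;  b_65 = 1;  b_66 = 0;  b_67 = 7;  b_68 = 11
  b_69 = 4;  b_70 = 11;  b_71 = 6;  b_72 = 10;  b_73 = 8;  b_74 = 4
  b_75 = 8;  b_76 = 2;  b_77 = 5;  b_78 = 8;  b_79 = 8;  b_80 = 5
  b_81 = 8;  b_82 = 2;  b_83 = 4;  b_84 = 10;  b_85 = 4;  b_86 = 1
  b_87 = 1;  b_88 = 7;  b_89 = 11;  b_90 = 3;  b_91 = 0;  b_92 = 2
  b_93 = 6;  b_94 = 1;  b_95 = 9;  b_96 = 2;  b_97 = 8;  b_98 = 1
  b_99 = 9;  b_100 = 0;  b_101 = 12;  b_102 = 6;  b_103 = 1;  b_104 = 12
  b_105 = 9;  b_106 = 7;  b_107 = 0;  b_108 = 4;  b_109 = 11;  b_110 = 4
  b_111 = 1;  b_112 = 0;  b_113 = 9;  b_114 = 7;  b_115 = 12;  b_116 = 6
  b_117 = 7;  b_118 = 0;  b_119 = 7;  b_120 = 5;  b_121 = 3;  b_122 = 0
  b_123 = 8;  b_124 = 7;  b_125 = 12;  b_126 = 7;  b_127 = 5;  b_128 = 4
  b_129 = 11;  b_130 = 12;  b_131 = 11;  b_132 = 6;  b_133 = 2;  b_134 = 11
  b_135 = 11;  b_136 = 2;  b_137 = 11;  b_138 = 6;  b_139 = 12;  b_140 = 4
  b_141 = 12;  b_142 = 3;  b_143 = 3;  b_144 = 8;  b_145 = 7;  b_146 = 9
  b_147 = 0;  b_148 = 6;  b_149 = 5;  b_150 = 3;  b_151 = 1;  b_152 = 6
  b_153 = 11;  b_154 = 3;  b_155 = 1;  b_156 = 0;  b_157 = 10;  b_158 = 5
  b_159 = 3;  b_160 = 10;  b_161 = 1;  b_162 = 8;  b_163 = 0;  b_164 = 12
  b_165 = 7;  b_166 = 12;  b_167 = 3;  b_168 = 0;  b_169 = 1;  b_170 = 8
  b_171 = 10;  b_172 = 5;  b_173 = 8;  b_174 = 0;  b_175 = 8;  b_176 = 2
  b_177 = 9;  b_178 = 0;  b_179 = 11
b_180 = 11·11 + 0·0 + 12·9 = 8
b_181 = 11·8 + 0·11 + 12·0 = 10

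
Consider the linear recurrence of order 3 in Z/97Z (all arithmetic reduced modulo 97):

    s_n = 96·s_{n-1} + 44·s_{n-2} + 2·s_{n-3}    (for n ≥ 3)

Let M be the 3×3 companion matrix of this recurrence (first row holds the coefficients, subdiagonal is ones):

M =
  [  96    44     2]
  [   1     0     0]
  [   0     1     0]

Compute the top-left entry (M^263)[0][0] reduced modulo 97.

(M^263)[0][0] is the top entry after applying M 263 times to the unit state (1, 0, 0). Equivalently it is h_{265} for the auxiliary sequence (h_n) obeying the same recurrence with h_2 = 1 and h_i = 0 for 0 ≤ i < 2:
h_3 = 96·1 + 44·0 + 2·0 = 96
h_4 = 96·96 + 44·1 + 2·0 = 45
h_5 = 96·45 + 44·96 + 2·1 = 10
h_6 = 96·10 + 44·45 + 2·96 = 28
h_7 = 96·28 + 44·10 + 2·45 = 17
h_8 = 96·17 + 44·28 + 2·10 = 71
Continuing the recurrence:
  h_9 = 54;  h_10 = 0;  h_11 = 93;  h_12 = 15;  h_13 = 3;  h_14 = 67
  h_15 = 95;  h_16 = 46;  h_17 = 0;  h_18 = 80;  h_19 = 12;  h_20 = 16
  h_21 = 90;  h_22 = 56;  h_23 = 56;  h_24 = 66;  h_25 = 85;  h_26 = 21
  h_27 = 68;  h_28 = 56;  h_29 = 68;  h_30 = 10;  h_31 = 87;  h_32 = 4
  h_33 = 61;  h_34 = 95;  h_35 = 75;  h_36 = 56;  h_37 = 39;  h_38 = 53
  h_39 = 29;  h_40 = 53;  h_41 = 68;  h_42 = 91;  h_43 = 0;  h_44 = 66
  h_45 = 19;  h_46 = 72;  h_47 = 23;  h_48 = 79;  h_49 = 10;  h_50 = 20
  h_51 = 93;  h_52 = 31;  h_53 = 27;  h_54 = 68;  h_55 = 18;  h_56 = 21
  h_57 = 34;  h_58 = 53;  h_59 = 30;  h_60 = 42;  h_61 = 26;  h_62 = 39
  h_63 = 25;  h_64 = 94;  h_65 = 17;  h_66 = 95;  h_67 = 65;  h_68 = 75
  h_69 = 65;  h_70 = 67;  h_71 = 33;  h_72 = 38;  h_73 = 93;  h_74 = 93
  h_75 = 1;  h_76 = 9;  h_77 = 27;  h_78 = 80;  h_79 = 59;  h_80 = 23
  h_81 = 17;  h_82 = 46;  h_83 = 69;  h_84 = 49;  h_85 = 72;  h_86 = 88
  h_87 = 74;  h_88 = 62;  h_89 = 72;  h_90 = 88;  h_91 = 3;  h_92 = 36
  h_93 = 78;  h_94 = 57;  h_95 = 52;  h_96 = 90;  h_97 = 81;  h_98 = 6
  h_99 = 52;  h_100 = 83;  h_101 = 83;  h_102 = 84;  h_103 = 48;  h_104 = 31
  h_105 = 18;  h_106 = 84;  h_107 = 91;  h_108 = 52;  h_109 = 46;  h_110 = 96
  h_111 = 92;  h_112 = 53;  h_113 = 16;  h_114 = 75;  h_115 = 56;  h_116 = 75
  h_117 = 17;  h_118 = 0;  h_119 = 25;  h_120 = 9;  h_121 = 24;  h_122 = 34
  h_123 = 70;  h_124 = 19;  h_125 = 25;  h_126 = 78;  h_127 = 90;  h_128 = 94
  h_129 = 45;  h_130 = 3;  h_131 = 31;  h_132 = 94;  h_133 = 15;  h_134 = 12
  h_135 = 60;  h_136 = 13;  h_137 = 32;  h_138 = 78;  h_139 = 95;  h_140 = 6
  h_141 = 62;  h_142 = 4;  h_143 = 20;  h_144 = 86;  h_145 = 26;  h_146 = 15
  h_147 = 40;  h_148 = 90;  h_149 = 51;  h_150 = 12;  h_151 = 84;  h_152 = 61
  h_153 = 70;  h_154 = 66;  h_155 = 32;  h_156 = 5;  h_157 = 80;  h_158 = 10
  h_159 = 28;  h_160 = 87;  h_161 = 1;  h_162 = 3;  h_163 = 21;  h_164 = 16
  h_165 = 41;  h_166 = 26;  h_167 = 64;  h_168 = 95;  h_169 = 57;  h_170 = 80
  h_171 = 96;  h_172 = 46;  h_173 = 70;  h_174 = 12;  h_175 = 56;  h_176 = 30
  h_177 = 33;  h_178 = 41;  h_179 = 16;  h_180 = 11;  h_181 = 96;  h_182 = 32
  h_183 = 43;  h_184 = 5;  h_185 = 11;  h_186 = 4;  h_187 = 5;  h_188 = 96
  h_189 = 35;  h_190 = 28;  h_191 = 55;  h_192 = 83;  h_193 = 65;  h_194 = 11
  h_195 = 8;  h_196 = 24;  h_197 = 59;  h_198 = 43;  h_199 = 79;  h_200 = 88
  h_201 = 79;  h_202 = 71;  h_203 = 89;  h_204 = 89;  h_205 = 89;  h_206 = 28
  h_207 = 89;  h_208 = 60;  h_209 = 32;  h_210 = 70;  h_211 = 3;  h_212 = 37
  h_213 = 41;  h_214 = 41;  h_215 = 91;  h_216 = 49;  h_217 = 60;  h_218 = 47
  h_219 = 72;  h_220 = 79;  h_221 = 79;  h_222 = 49;  h_223 = 93;  h_224 = 87
  h_225 = 29;  h_226 = 8;  h_227 = 84;  h_228 = 35;  h_229 = 88;  h_230 = 68
  h_231 = 91;  h_232 = 70;  h_233 = 93;  h_234 = 65;  h_235 = 93;  h_236 = 43
  h_237 = 8;  h_238 = 33;  h_239 = 17;  h_240 = 93;  h_241 = 42;  h_242 = 10
  h_243 = 84;  h_244 = 52;  h_245 = 75;  h_246 = 53;  h_247 = 53;  h_248 = 4
  h_249 = 9;  h_250 = 79;  h_251 = 34;  h_252 = 65;  h_253 = 37;  h_254 = 78
  h_255 = 31;  h_256 = 80;  h_257 = 82;  h_258 = 8;  h_259 = 74;  h_260 = 54
  h_261 = 17;  h_262 = 82;  h_263 = 95
h_264 = 96·95 + 44·82 + 2·17 = 55
h_265 = 96·55 + 44·95 + 2·82 = 21

21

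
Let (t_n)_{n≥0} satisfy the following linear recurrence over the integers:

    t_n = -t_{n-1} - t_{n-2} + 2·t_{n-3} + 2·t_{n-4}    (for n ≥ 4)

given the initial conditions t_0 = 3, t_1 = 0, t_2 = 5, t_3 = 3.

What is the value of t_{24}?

t_4 = -1·3 + -1·5 + 2·0 + 2·3 = -2
t_5 = -1·-2 + -1·3 + 2·5 + 2·0 = 9
t_6 = -1·9 + -1·-2 + 2·3 + 2·5 = 9
t_7 = -1·9 + -1·9 + 2·-2 + 2·3 = -16
t_8 = -1·-16 + -1·9 + 2·9 + 2·-2 = 21
t_9 = -1·21 + -1·-16 + 2·9 + 2·9 = 31
t_10 = -1·31 + -1·21 + 2·-16 + 2·9 = -66
t_11 = -1·-66 + -1·31 + 2·21 + 2·-16 = 45
t_12 = -1·45 + -1·-66 + 2·31 + 2·21 = 125
t_13 = -1·125 + -1·45 + 2·-66 + 2·31 = -240
t_14 = -1·-240 + -1·125 + 2·45 + 2·-66 = 73
t_15 = -1·73 + -1·-240 + 2·125 + 2·45 = 507
t_16 = -1·507 + -1·73 + 2·-240 + 2·125 = -810
t_17 = -1·-810 + -1·507 + 2·73 + 2·-240 = -31
t_18 = -1·-31 + -1·-810 + 2·507 + 2·73 = 2001
t_19 = -1·2001 + -1·-31 + 2·-810 + 2·507 = -2576
t_20 = -1·-2576 + -1·2001 + 2·-31 + 2·-810 = -1107
t_21 = -1·-1107 + -1·-2576 + 2·2001 + 2·-31 = 7623
t_22 = -1·7623 + -1·-1107 + 2·-2576 + 2·2001 = -7666
t_23 = -1·-7666 + -1·7623 + 2·-1107 + 2·-2576 = -7323
t_24 = -1·-7323 + -1·-7666 + 2·7623 + 2·-1107 = 28021

28021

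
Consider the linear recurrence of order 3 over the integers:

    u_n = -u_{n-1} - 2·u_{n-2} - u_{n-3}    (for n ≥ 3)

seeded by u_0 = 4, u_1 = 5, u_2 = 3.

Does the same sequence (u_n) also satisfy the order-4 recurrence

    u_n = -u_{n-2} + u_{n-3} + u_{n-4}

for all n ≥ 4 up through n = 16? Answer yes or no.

Terms u_0..u_16: 4, 5, 3, -17, 6, 25, -20, -36, 51, 41, -107, -26, 199, -40, -332, 213, 491
n=4: candidate gives 6, actual u_4 = 6 ✓
n=5: candidate gives 25, actual u_5 = 25 ✓
n=6: candidate gives -20, actual u_6 = -20 ✓
n=7: candidate gives -36, actual u_7 = -36 ✓
n=8: candidate gives 51, actual u_8 = 51 ✓
n=9: candidate gives 41, actual u_9 = 41 ✓
n=10: candidate gives -107, actual u_10 = -107 ✓
n=11: candidate gives -26, actual u_11 = -26 ✓
n=12: candidate gives 199, actual u_12 = 199 ✓
n=13: candidate gives -40, actual u_13 = -40 ✓
n=14: candidate gives -332, actual u_14 = -332 ✓
n=15: candidate gives 213, actual u_15 = 213 ✓
n=16: candidate gives 491, actual u_16 = 491 ✓

yes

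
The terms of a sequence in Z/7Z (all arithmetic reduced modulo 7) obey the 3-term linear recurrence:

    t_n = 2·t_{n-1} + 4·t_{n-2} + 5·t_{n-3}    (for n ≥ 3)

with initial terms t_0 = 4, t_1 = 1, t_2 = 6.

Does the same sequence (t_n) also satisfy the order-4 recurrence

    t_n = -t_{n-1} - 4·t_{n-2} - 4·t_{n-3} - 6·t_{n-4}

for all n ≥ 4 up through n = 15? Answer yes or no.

yes

Terms t_0..t_15: 4, 1, 6, 1, 3, 5, 6, 5, 3, 0, 2, 5, 4, 3, 5, 0
n=4: candidate gives 3, actual t_4 = 3 ✓
n=5: candidate gives 5, actual t_5 = 5 ✓
n=6: candidate gives 6, actual t_6 = 6 ✓
n=7: candidate gives 5, actual t_7 = 5 ✓
n=8: candidate gives 3, actual t_8 = 3 ✓
n=9: candidate gives 0, actual t_9 = 0 ✓
n=10: candidate gives 2, actual t_10 = 2 ✓
n=11: candidate gives 5, actual t_11 = 5 ✓
n=12: candidate gives 4, actual t_12 = 4 ✓
n=13: candidate gives 3, actual t_13 = 3 ✓
n=14: candidate gives 5, actual t_14 = 5 ✓
n=15: candidate gives 0, actual t_15 = 0 ✓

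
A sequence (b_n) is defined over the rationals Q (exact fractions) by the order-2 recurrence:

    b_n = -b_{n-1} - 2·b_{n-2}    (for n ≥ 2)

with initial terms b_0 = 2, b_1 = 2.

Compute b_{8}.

-22

b_2 = -1·2 + -2·2 = -6
b_3 = -1·-6 + -2·2 = 2
b_4 = -1·2 + -2·-6 = 10
b_5 = -1·10 + -2·2 = -14
b_6 = -1·-14 + -2·10 = -6
b_7 = -1·-6 + -2·-14 = 34
b_8 = -1·34 + -2·-6 = -22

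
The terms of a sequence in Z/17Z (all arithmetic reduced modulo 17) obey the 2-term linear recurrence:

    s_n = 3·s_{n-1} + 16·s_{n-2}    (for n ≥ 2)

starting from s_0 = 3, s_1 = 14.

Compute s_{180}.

s_2 = 3·14 + 16·3 = 5
s_3 = 3·5 + 16·14 = 1
s_4 = 3·1 + 16·5 = 15
s_5 = 3·15 + 16·1 = 10
s_6 = 3·10 + 16·15 = 15
s_7 = 3·15 + 16·10 = 1
s_8 = 3·1 + 16·15 = 5
s_9 = 3·5 + 16·1 = 14
s_10 = 3·14 + 16·5 = 3
s_11 = 3·3 + 16·14 = 12
s_12 = 3·12 + 16·3 = 16
s_13 = 3·16 + 16·12 = 2
s_14 = 3·2 + 16·16 = 7
s_15 = 3·7 + 16·2 = 2
s_16 = 3·2 + 16·7 = 16
s_17 = 3·16 + 16·2 = 12
s_18 = 3·12 + 16·16 = 3
s_19 = 3·3 + 16·12 = 14
(s_18, s_19) = (3, 14) = (s_0, s_1), so the sequence has period 18.
180 ≡ 0 (mod 18), hence s_180 = s_0 = 3.

3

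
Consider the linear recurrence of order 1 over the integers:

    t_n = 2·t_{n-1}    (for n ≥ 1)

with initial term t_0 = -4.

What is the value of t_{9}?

-2048

t_1 = 2·-4 = -8
t_2 = 2·-8 = -16
t_3 = 2·-16 = -32
t_4 = 2·-32 = -64
t_5 = 2·-64 = -128
t_6 = 2·-128 = -256
t_7 = 2·-256 = -512
t_8 = 2·-512 = -1024
t_9 = 2·-1024 = -2048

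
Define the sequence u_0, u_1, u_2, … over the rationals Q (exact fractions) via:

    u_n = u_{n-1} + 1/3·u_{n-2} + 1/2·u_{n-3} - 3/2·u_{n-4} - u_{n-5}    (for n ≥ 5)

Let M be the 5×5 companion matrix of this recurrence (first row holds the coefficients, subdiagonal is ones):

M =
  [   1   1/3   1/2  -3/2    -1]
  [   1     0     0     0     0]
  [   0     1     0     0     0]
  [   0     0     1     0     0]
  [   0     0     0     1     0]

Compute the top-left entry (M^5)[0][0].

1/2

(M^5)[0][0] is the top entry after applying M 5 times to the unit state (1, 0, 0, 0, 0). Equivalently it is h_{9} for the auxiliary sequence (h_n) obeying the same recurrence with h_4 = 1 and h_i = 0 for 0 ≤ i < 4:
h_5 = 1·1 + 1/3·0 + 1/2·0 + -3/2·0 + -1·0 = 1
h_6 = 1·1 + 1/3·1 + 1/2·0 + -3/2·0 + -1·0 = 4/3
h_7 = 1·4/3 + 1/3·1 + 1/2·1 + -3/2·0 + -1·0 = 13/6
h_8 = 1·13/6 + 1/3·4/3 + 1/2·1 + -3/2·1 + -1·0 = 29/18
h_9 = 1·29/18 + 1/3·13/6 + 1/2·4/3 + -3/2·1 + -1·1 = 1/2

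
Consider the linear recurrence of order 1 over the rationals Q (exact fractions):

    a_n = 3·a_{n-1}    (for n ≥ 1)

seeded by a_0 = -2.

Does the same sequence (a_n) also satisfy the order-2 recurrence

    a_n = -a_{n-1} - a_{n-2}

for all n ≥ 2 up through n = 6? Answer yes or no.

Terms a_0..a_6: -2, -6, -18, -54, -162, -486, -1458
n=2: candidate gives 8, actual a_2 = -18 ✗

no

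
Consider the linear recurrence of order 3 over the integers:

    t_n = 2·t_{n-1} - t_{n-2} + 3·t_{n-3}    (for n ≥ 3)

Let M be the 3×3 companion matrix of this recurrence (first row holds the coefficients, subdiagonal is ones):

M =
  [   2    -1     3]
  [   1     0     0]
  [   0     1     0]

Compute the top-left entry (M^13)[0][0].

(M^13)[0][0] is the top entry after applying M 13 times to the unit state (1, 0, 0). Equivalently it is h_{15} for the auxiliary sequence (h_n) obeying the same recurrence with h_2 = 1 and h_i = 0 for 0 ≤ i < 2:
h_3 = 2·1 + -1·0 + 3·0 = 2
h_4 = 2·2 + -1·1 + 3·0 = 3
h_5 = 2·3 + -1·2 + 3·1 = 7
h_6 = 2·7 + -1·3 + 3·2 = 17
h_7 = 2·17 + -1·7 + 3·3 = 36
h_8 = 2·36 + -1·17 + 3·7 = 76
h_9 = 2·76 + -1·36 + 3·17 = 167
h_10 = 2·167 + -1·76 + 3·36 = 366
h_11 = 2·366 + -1·167 + 3·76 = 793
h_12 = 2·793 + -1·366 + 3·167 = 1721
h_13 = 2·1721 + -1·793 + 3·366 = 3747
h_14 = 2·3747 + -1·1721 + 3·793 = 8152
h_15 = 2·8152 + -1·3747 + 3·1721 = 17720

17720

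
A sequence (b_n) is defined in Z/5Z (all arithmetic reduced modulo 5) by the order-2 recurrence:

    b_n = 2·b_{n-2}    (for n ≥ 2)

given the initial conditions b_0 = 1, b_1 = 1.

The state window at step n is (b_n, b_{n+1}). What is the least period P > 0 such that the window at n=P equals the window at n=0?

n=0: window = (1, 1)
n=1: window = (1, 2)
n=2: window = (2, 2)
n=3: window = (2, 4)
n=4: window = (4, 4)
n=5: window = (4, 3)
n=6: window = (3, 3)
n=7: window = (3, 1)
n=8: window = (1, 1)
window at n=8 equals window at n=0 → period = 8

8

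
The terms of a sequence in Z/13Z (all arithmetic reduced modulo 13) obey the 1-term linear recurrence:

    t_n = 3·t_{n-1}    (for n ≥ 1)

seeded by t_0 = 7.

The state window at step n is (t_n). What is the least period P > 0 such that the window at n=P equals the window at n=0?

n=0: window = (7)
n=1: window = (8)
n=2: window = (11)
n=3: window = (7)
window at n=3 equals window at n=0 → period = 3

3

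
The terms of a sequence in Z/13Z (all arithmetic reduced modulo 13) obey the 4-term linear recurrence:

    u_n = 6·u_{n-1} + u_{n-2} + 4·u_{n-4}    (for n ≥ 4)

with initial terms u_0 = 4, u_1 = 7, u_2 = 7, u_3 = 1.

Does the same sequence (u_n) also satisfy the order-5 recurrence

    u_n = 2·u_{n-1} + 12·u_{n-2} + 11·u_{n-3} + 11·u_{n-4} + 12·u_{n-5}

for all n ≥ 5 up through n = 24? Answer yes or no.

no

Terms u_0..u_24: 4, 7, 7, 1, 3, 8, 1, 5, 4, 9, 10, 11, 1, 1, 8, 2, 11, 7, 7, 5, 3, 12, 12, 0, 11
n=5: candidate gives 12, actual u_5 = 8 ✗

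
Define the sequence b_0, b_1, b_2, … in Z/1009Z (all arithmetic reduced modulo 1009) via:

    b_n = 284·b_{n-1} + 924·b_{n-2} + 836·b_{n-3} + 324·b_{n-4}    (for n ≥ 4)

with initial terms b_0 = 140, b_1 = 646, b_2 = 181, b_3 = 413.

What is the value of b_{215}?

b_4 = 284·413 + 924·181 + 836·646 + 324·140 = 194
b_5 = 284·194 + 924·413 + 836·181 + 324·646 = 218
b_6 = 284·218 + 924·194 + 836·413 + 324·181 = 329
b_7 = 284·329 + 924·218 + 836·194 + 324·413 = 599
b_8 = 284·599 + 924·329 + 836·218 + 324·194 = 808
b_9 = 284·808 + 924·599 + 836·329 + 324·218 = 562
Continuing the recurrence:
  b_10 = 60;  b_11 = 355;  b_12 = 973;  b_13 = 139;  b_14 = 561;  b_15 = 363
  b_16 = 525;  b_17 = 643;  b_18 = 666;  b_19 = 845;  b_20 = 71;  b_21 = 84
  b_22 = 646;  b_23 = 924;  b_24 = 52;  b_25 = 9;  b_26 = 165;  b_27 = 478
  b_28 = 803;  b_29 = 353;  b_30 = 745;  b_31 = 773;  b_32 = 142;  b_33 = 470
  b_34 = 18;  b_35 = 347;  b_36 = 167;  b_37 = 614;  b_38 = 37;  b_39 = 486
  b_40 = 27;  b_41 = 480;  b_42 = 386;  b_43 = 646;  b_44 = 687;  b_45 = 906
  b_46 = 325;  b_47 = 807;  b_48 = 28;  b_49 = 101;  b_50 = 65;  b_51 = 123
  b_52 = 826;  b_53 = 421;  b_54 = 703;  b_55 = 281;  b_56 = 932;  b_57 = 311
  b_58 = 589;  b_59 = 19;  b_60 = 687;  b_61 = 650;  b_62 = 964;  b_63 = 895
  b_64 = 867;  b_65 = 73;  b_66 = 611;  b_67 = 572;  b_68 = 417;  b_69 = 874
  b_70 = 1007;  b_71 = 996;  b_72 = 564;  b_73 = 843;  b_74 = 354;  b_75 = 754
  b_76 = 981;  b_77 = 606;  b_78 = 325;  b_79 = 347;  b_80 = 400;  b_81 = 226
  b_82 = 787;  b_83 = 321;  b_84 = 754;  b_85 = 826;  b_86 = 655;  b_87 = 580
  b_88 = 571;  b_89 = 797;  b_90 = 110;  b_91 = 164;  b_92 = 602;  b_93 = 698
  b_94 = 962;  b_95 = 419;  b_96 = 530;  b_97 = 74;  b_98 = 250;  b_99 = 813
  b_100 = 275;  b_101 = 820;  b_102 = 524;  b_103 = 325;  b_104 = 45;  b_105 = 761
  b_106 = 952;  b_107 = 498;  b_108 = 952;  b_109 = 143;  b_110 = 366;  b_111 = 662
  b_112 = 683;  b_113 = 645;  b_114 = 31;  b_115 = 867;  b_116 = 150;  b_117 = 992
  b_118 = 888;  b_119 = 59;  b_120 = 889;  b_121 = 546;  b_122 = 827;  b_123 = 300
  b_124 = 629;  b_125 = 304;  b_126 = 705;  b_127 = 314;  b_128 = 853;  b_129 = 383
  b_130 = 493;  b_131 = 75;  b_132 = 825;  b_133 = 352;  b_134 = 25;  b_135 = 15
  b_136 = 685;  b_137 = 288;  b_138 = 820;  b_139 = 918;  b_140 = 897;  b_141 = 27
  b_142 = 956;  b_143 = 797;  b_144 = 202;  b_145 = 477;  b_146 = 578;  b_147 = 802
  b_148 = 125;  b_149 = 695;  b_150 = 184;  b_151 = 343;  b_152 = 19;  b_153 = 77
  b_154 = 350;  b_155 = 918;  b_156 = 808;  b_157 = 814;  b_158 = 38;  b_159 = 368
  b_160 = 272;  b_161 = 430;  b_162 = 225;  b_163 = 644;  b_164 = 934;  b_165 = 139
  b_166 = 276;  b_167 = 635;  b_168 = 570;  b_169 = 257;  b_170 = 71;  b_171 = 513
  b_172 = 383;  b_173 = 946;  b_174 = 852;  b_175 = 180;  b_176 = 683;  b_177 = 774
  b_178 = 42;  b_179 = 316;  b_180 = 16;  b_181 = 223;  b_182 = 732;  b_183 = 984
  b_184 = 203;  b_185 = 348;  b_186 = 190;  b_187 = 332;  b_188 = 968;  b_189 = 667
  b_190 = 282;  b_191 = 830;  b_192 = 337;  b_193 = 770;  b_194 = 589;  b_195 = 664
  b_196 = 472;  b_197 = 184;  b_198 = 317;  b_199 = 14;  b_200 = 254;  b_201 = 46
  b_202 = 950;  b_203 = 468;  b_204 = 375;  b_205 = 12;  b_206 = 605;  b_207 = 262
  b_208 = 138;  b_209 = 901;  b_210 = 329;  b_211 = 172;  b_212 = 532;  b_213 = 163
b_214 = 284·163 + 924·532 + 836·172 + 324·329 = 219
b_215 = 284·219 + 924·163 + 836·532 + 324·172 = 934

934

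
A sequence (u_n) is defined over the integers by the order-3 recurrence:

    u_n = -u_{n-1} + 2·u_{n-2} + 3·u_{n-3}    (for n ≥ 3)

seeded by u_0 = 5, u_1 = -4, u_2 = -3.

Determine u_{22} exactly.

u_3 = -1·-3 + 2·-4 + 3·5 = 10
u_4 = -1·10 + 2·-3 + 3·-4 = -28
u_5 = -1·-28 + 2·10 + 3·-3 = 39
u_6 = -1·39 + 2·-28 + 3·10 = -65
u_7 = -1·-65 + 2·39 + 3·-28 = 59
u_8 = -1·59 + 2·-65 + 3·39 = -72
u_9 = -1·-72 + 2·59 + 3·-65 = -5
u_10 = -1·-5 + 2·-72 + 3·59 = 38
u_11 = -1·38 + 2·-5 + 3·-72 = -264
u_12 = -1·-264 + 2·38 + 3·-5 = 325
u_13 = -1·325 + 2·-264 + 3·38 = -739
u_14 = -1·-739 + 2·325 + 3·-264 = 597
u_15 = -1·597 + 2·-739 + 3·325 = -1100
u_16 = -1·-1100 + 2·597 + 3·-739 = 77
u_17 = -1·77 + 2·-1100 + 3·597 = -486
u_18 = -1·-486 + 2·77 + 3·-1100 = -2660
u_19 = -1·-2660 + 2·-486 + 3·77 = 1919
u_20 = -1·1919 + 2·-2660 + 3·-486 = -8697
u_21 = -1·-8697 + 2·1919 + 3·-2660 = 4555
u_22 = -1·4555 + 2·-8697 + 3·1919 = -16192

-16192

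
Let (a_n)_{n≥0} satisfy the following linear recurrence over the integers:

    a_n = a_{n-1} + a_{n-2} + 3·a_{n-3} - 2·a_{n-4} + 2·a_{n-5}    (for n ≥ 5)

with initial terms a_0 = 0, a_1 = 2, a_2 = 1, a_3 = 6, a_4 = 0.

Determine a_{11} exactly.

632

a_5 = 1·0 + 1·6 + 3·1 + -2·2 + 2·0 = 5
a_6 = 1·5 + 1·0 + 3·6 + -2·1 + 2·2 = 25
a_7 = 1·25 + 1·5 + 3·0 + -2·6 + 2·1 = 20
a_8 = 1·20 + 1·25 + 3·5 + -2·0 + 2·6 = 72
a_9 = 1·72 + 1·20 + 3·25 + -2·5 + 2·0 = 157
a_10 = 1·157 + 1·72 + 3·20 + -2·25 + 2·5 = 249
a_11 = 1·249 + 1·157 + 3·72 + -2·20 + 2·25 = 632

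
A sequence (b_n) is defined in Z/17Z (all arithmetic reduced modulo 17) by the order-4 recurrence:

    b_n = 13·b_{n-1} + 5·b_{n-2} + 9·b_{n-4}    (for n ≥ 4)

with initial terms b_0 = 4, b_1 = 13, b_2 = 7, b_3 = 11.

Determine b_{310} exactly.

b_4 = 13·11 + 5·7 + 0·13 + 9·4 = 10
b_5 = 13·10 + 5·11 + 0·7 + 9·13 = 13
b_6 = 13·13 + 5·10 + 0·11 + 9·7 = 10
b_7 = 13·10 + 5·13 + 0·10 + 9·11 = 5
b_8 = 13·5 + 5·10 + 0·13 + 9·10 = 1
b_9 = 13·1 + 5·5 + 0·10 + 9·13 = 2
Continuing the recurrence:
  b_10 = 2;  b_11 = 13;  b_12 = 1;  b_13 = 11;  b_14 = 13;  b_15 = 1
  b_16 = 2;  b_17 = 11;  b_18 = 15;  b_19 = 4;  b_20 = 9;  b_21 = 15
  b_22 = 1;  b_23 = 5;  b_24 = 15;  b_25 = 15;  b_26 = 7;  b_27 = 7
  b_28 = 6;  b_29 = 10;  b_30 = 2;  b_31 = 3;  b_32 = 1;  b_33 = 16
  b_34 = 10;  b_35 = 16;  b_36 = 12;  b_37 = 6;  b_38 = 7;  b_39 = 10
  b_40 = 1;  b_41 = 15;  b_42 = 8;  b_43 = 14;  b_44 = 10;  b_45 = 12
  b_46 = 6;  b_47 = 9;  b_48 = 16;  b_49 = 4;  b_50 = 16;  b_51 = 3
  b_52 = 8;  b_53 = 2;  b_54 = 6;  b_55 = 13;  b_56 = 16;  b_57 = 2
  b_58 = 7;  b_59 = 14;  b_60 = 4;  b_61 = 4;  b_62 = 16;  b_63 = 14
  b_64 = 9;  b_65 = 2;  b_66 = 11;  b_67 = 7;  b_68 = 6;  b_69 = 12
  b_70 = 13;  b_71 = 3;  b_72 = 5;  b_73 = 1;  b_74 = 2;  b_75 = 7
  b_76 = 10;  b_77 = 4;  b_78 = 1;  b_79 = 11;  b_80 = 0;  b_81 = 6
  b_82 = 2;  b_83 = 2;  b_84 = 2;  b_85 = 5;  b_86 = 8;  b_87 = 11
  b_88 = 14;  b_89 = 10;  b_90 = 0;  b_91 = 13;  b_92 = 6;  b_93 = 12
  b_94 = 16;  b_95 = 11;  b_96 = 5;  b_97 = 7;  b_98 = 5;  b_99 = 12
  b_100 = 5;  b_101 = 1;  b_102 = 15;  b_103 = 2;  b_104 = 10;  b_105 = 13
  b_106 = 14;  b_107 = 10;  b_108 = 1;  b_109 = 10;  b_110 = 6;  b_111 = 14
  b_112 = 0;  b_113 = 7;  b_114 = 9;  b_115 = 6;  b_116 = 4;  b_117 = 9
  b_118 = 14;  b_119 = 9;  b_120 = 2;  b_121 = 16;  b_122 = 4;  b_123 = 9
  b_124 = 2;  b_125 = 11;  b_126 = 2;  b_127 = 9;  b_128 = 9;  b_129 = 6
  b_130 = 5;  b_131 = 6;  b_132 = 14;  b_133 = 11;  b_134 = 3;  b_135 = 12
  b_136 = 8;  b_137 = 8;  b_138 = 1;  b_139 = 8;  b_140 = 11;  b_141 = 0
  b_142 = 13;  b_143 = 3;  b_144 = 16;  b_145 = 2;  b_146 = 2;  b_147 = 12
  b_148 = 4;  b_149 = 11;  b_150 = 11;  b_151 = 0;  b_152 = 6;  b_153 = 7
  b_154 = 16;  b_155 = 5;  b_156 = 12;  b_157 = 6;  b_158 = 10;  b_159 = 1
  b_160 = 1;  b_161 = 4;  b_162 = 11;  b_163 = 2;  b_164 = 5;  b_165 = 9
  b_166 = 3;  b_167 = 0;  b_168 = 9;  b_169 = 11;  b_170 = 11;  b_171 = 11
  b_172 = 7;  b_173 = 7;  b_174 = 4;  b_175 = 16;  b_176 = 2;  b_177 = 16
  b_178 = 16;  b_179 = 7;  b_180 = 2;  b_181 = 1;  b_182 = 14;  b_183 = 12
  b_184 = 6;  b_185 = 11;  b_186 = 10;  b_187 = 4;  b_188 = 3;  b_189 = 5
  b_190 = 0;  b_191 = 10;  b_192 = 4;  b_193 = 11;  b_194 = 10;  b_195 = 3
  b_196 = 6;  b_197 = 5;  b_198 = 15;  b_199 = 9;  b_200 = 8;  b_201 = 7
  b_202 = 11;  b_203 = 4;  b_204 = 9;  b_205 = 13;  b_206 = 7;  b_207 = 5
  b_208 = 11;  b_209 = 13;  b_210 = 15;  b_211 = 16;  b_212 = 8;  b_213 = 12
  b_214 = 8;  b_215 = 2;  b_216 = 2;  b_217 = 8;  b_218 = 16;  b_219 = 11
  b_220 = 3;  b_221 = 13;  b_222 = 5;  b_223 = 8;  b_224 = 3;  b_225 = 9
  b_226 = 7;  b_227 = 4;  b_228 = 12;  b_229 = 2;  b_230 = 13;  b_231 = 11
  b_232 = 10;  b_233 = 16;  b_234 = 1;  b_235 = 5;  b_236 = 7;  b_237 = 5
  b_238 = 7;  b_239 = 8;  b_240 = 15;  b_241 = 8;  b_242 = 4;  b_243 = 11
  b_244 = 9;  b_245 = 6;  b_246 = 6;  b_247 = 3;  b_248 = 14;  b_249 = 13
  b_250 = 4;  b_251 = 8;  b_252 = 12;  b_253 = 7;  b_254 = 0;  b_255 = 5
  b_256 = 3;  b_257 = 8;  b_258 = 0;  b_259 = 0;  b_260 = 10;  b_261 = 15
  b_262 = 7;  b_263 = 13;  b_264 = 5;  b_265 = 10;  b_266 = 14;  b_267 = 9
  b_268 = 11;  b_269 = 6;  b_270 = 4;  b_271 = 10;  b_272 = 11;  b_273 = 9
  b_274 = 4;  b_275 = 0;  b_276 = 0;  b_277 = 13;  b_278 = 1;  b_279 = 10
  b_280 = 16;  b_281 = 1;  b_282 = 0;  b_283 = 10;  b_284 = 2;  b_285 = 0
  b_286 = 10;  b_287 = 16;  b_288 = 4;  b_289 = 13;  b_290 = 7;  b_291 = 11
  b_292 = 10;  b_293 = 13;  b_294 = 10;  b_295 = 5;  b_296 = 1;  b_297 = 2
  b_298 = 2;  b_299 = 13;  b_300 = 1;  b_301 = 11;  b_302 = 13;  b_303 = 1
  b_304 = 2;  b_305 = 11;  b_306 = 15;  b_307 = 4;  b_308 = 9
b_309 = 13·9 + 5·4 + 0·15 + 9·11 = 15
b_310 = 13·15 + 5·9 + 0·4 + 9·15 = 1

1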